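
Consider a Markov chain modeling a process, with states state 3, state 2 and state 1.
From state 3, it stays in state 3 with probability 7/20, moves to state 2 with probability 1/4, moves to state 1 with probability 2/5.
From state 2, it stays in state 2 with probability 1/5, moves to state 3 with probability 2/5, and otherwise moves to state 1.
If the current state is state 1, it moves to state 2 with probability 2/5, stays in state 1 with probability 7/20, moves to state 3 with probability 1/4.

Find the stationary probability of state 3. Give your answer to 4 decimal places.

Let the stationary distribution be π with π = πP and π_1 + π_2 + π_3 = 1.
π_1 = 0.35·π_1 + 0.4·π_2 + 0.25·π_3
π_2 = 0.25·π_1 + 0.2·π_2 + 0.4·π_3
Solving with the normalization constraint gives π = (0.3265, 0.2925, 0.3810).
So the stationary probability of state 3 is 0.3265.

0.3265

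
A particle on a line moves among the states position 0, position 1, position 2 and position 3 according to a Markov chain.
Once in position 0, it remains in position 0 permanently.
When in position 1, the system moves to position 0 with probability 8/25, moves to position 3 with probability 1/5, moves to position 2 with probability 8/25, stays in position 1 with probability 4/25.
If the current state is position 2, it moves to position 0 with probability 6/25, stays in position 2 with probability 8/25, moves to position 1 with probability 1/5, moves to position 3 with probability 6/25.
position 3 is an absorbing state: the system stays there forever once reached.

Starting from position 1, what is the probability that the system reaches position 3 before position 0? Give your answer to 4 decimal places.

0.4196

Let h(s) be the probability of absorption at position 3 starting from transient state s. Then h(position 3) = 1 and h(position 0) = 0. By first-step analysis:
h(position 1) = 0.32·0 + 0.16·h(position 1) + 0.32·h(position 2) + 0.2·1
h(position 2) = 0.24·0 + 0.2·h(position 1) + 0.32·h(position 2) + 0.24·1
Solving: h(position 1) = 0.4196, h(position 2) = 0.4763.
Starting from position 1, the probability is 0.4196.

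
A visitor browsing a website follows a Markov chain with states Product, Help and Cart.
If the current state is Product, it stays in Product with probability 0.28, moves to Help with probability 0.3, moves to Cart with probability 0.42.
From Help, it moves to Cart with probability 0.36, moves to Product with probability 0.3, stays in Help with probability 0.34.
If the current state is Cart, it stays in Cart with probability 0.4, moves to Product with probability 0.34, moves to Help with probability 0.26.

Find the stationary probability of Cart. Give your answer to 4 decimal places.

Let the stationary distribution be π with π = πP and π_1 + π_2 + π_3 = 1.
π_1 = 0.28·π_1 + 0.3·π_2 + 0.34·π_3
π_2 = 0.3·π_1 + 0.34·π_2 + 0.26·π_3
Solving with the normalization constraint gives π = (0.3096, 0.2961, 0.3943).
So the stationary probability of Cart is 0.3943.

0.3943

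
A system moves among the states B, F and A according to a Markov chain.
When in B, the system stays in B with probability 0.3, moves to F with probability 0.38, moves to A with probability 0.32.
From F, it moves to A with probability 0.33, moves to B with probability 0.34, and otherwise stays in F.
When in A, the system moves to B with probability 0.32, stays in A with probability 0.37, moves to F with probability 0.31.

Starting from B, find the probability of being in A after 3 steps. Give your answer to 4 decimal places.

Propagate the distribution vector 3 steps from B.
After 0 steps: (1.0000, 0.0000, 0.0000)
After 1 step: (0.3000, 0.3800, 0.3200)
After 2 steps: (0.3216, 0.3386, 0.3398)
After 3 steps: (0.3203, 0.3393, 0.3404)
P(in A after 3 steps) = 0.3404

0.3404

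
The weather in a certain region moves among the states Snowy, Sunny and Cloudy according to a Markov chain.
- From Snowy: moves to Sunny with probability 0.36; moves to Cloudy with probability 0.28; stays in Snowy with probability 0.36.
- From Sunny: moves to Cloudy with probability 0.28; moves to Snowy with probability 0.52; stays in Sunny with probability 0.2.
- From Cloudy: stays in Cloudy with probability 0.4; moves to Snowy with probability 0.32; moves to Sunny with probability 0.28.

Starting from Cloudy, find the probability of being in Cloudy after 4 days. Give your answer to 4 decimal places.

Propagate the distribution vector 4 days from Cloudy.
After 0 days: (0.0000, 0.0000, 1.0000)
After 1 day: (0.3200, 0.2800, 0.4000)
After 2 days: (0.3888, 0.2832, 0.3280)
After 3 days: (0.3922, 0.2884, 0.3194)
After 4 days: (0.3934, 0.2883, 0.3183)
P(in Cloudy after 4 days) = 0.3183

0.3183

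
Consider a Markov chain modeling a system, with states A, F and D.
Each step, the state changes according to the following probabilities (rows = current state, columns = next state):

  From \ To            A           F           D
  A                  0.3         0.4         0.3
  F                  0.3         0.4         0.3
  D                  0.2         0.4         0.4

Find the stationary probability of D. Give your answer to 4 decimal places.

Let the stationary distribution be π with π = πP and π_1 + π_2 + π_3 = 1.
π_1 = 0.3·π_1 + 0.3·π_2 + 0.2·π_3
π_2 = 0.4·π_1 + 0.4·π_2 + 0.4·π_3
Solving with the normalization constraint gives π = (0.2667, 0.4000, 0.3333).
So the stationary probability of D is 0.3333.

0.3333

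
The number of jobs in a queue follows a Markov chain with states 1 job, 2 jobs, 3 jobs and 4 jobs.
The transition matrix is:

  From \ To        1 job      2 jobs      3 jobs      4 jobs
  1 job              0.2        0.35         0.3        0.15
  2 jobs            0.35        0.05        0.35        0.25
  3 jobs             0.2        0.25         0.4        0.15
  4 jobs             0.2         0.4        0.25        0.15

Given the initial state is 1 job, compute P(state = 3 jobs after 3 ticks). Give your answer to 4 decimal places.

0.3359

Propagate the distribution vector 3 ticks from 1 job.
After 0 ticks: (1.0000, 0.0000, 0.0000, 0.0000)
After 1 tick: (0.2000, 0.3500, 0.3000, 0.1500)
After 2 ticks: (0.2525, 0.2225, 0.3400, 0.1850)
After 3 ticks: (0.2334, 0.2585, 0.3359, 0.1723)
P(in 3 jobs after 3 ticks) = 0.3359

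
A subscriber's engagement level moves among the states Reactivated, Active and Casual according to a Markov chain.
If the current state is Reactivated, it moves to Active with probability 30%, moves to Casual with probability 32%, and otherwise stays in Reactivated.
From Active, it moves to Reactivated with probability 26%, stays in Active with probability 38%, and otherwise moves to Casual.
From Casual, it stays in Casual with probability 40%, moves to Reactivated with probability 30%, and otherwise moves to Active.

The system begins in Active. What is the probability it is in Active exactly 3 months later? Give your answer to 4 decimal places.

0.3264

Propagate the distribution vector 3 months from Active.
After 0 months: (0.0000, 1.0000, 0.0000)
After 1 month: (0.2600, 0.3800, 0.3600)
After 2 months: (0.3056, 0.3304, 0.3640)
After 3 months: (0.3112, 0.3264, 0.3623)
P(in Active after 3 months) = 0.3264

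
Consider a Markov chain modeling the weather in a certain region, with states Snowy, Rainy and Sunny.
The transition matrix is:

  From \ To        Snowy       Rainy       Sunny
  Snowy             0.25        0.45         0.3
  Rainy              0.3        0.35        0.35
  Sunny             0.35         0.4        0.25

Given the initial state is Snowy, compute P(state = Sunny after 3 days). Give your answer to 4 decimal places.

0.3041

Propagate the distribution vector 3 days from Snowy.
After 0 days: (1.0000, 0.0000, 0.0000)
After 1 day: (0.2500, 0.4500, 0.3000)
After 2 days: (0.3025, 0.3900, 0.3075)
After 3 days: (0.3003, 0.3956, 0.3041)
P(in Sunny after 3 days) = 0.3041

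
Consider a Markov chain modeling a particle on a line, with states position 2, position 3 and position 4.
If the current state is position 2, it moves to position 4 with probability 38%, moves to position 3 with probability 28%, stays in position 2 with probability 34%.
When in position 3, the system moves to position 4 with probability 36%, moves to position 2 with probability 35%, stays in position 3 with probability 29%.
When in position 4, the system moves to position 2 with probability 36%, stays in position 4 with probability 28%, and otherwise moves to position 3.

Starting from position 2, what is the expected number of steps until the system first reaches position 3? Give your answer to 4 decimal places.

Let t(s) be the expected number of steps to first reach position 3 from state s, with t(position 3) = 0. Conditioning on the first step:
t(position 2) = 1 + 0.34·t(position 2) + 0.38·t(position 4)
t(position 4) = 1 + 0.36·t(position 2) + 0.28·t(position 4)
Solving: t(position 2) = 3.2506, t(position 4) = 3.0142.
Expected steps from position 2 to position 3: 3.2506.

3.2506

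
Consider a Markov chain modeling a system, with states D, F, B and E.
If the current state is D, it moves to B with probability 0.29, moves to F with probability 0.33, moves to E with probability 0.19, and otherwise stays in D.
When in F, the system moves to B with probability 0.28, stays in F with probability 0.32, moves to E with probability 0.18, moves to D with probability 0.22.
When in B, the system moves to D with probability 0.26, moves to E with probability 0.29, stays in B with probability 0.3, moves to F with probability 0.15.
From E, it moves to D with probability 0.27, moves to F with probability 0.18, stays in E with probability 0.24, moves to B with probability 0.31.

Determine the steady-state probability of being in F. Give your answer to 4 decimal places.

0.2402

Let the stationary distribution be π with π = πP and π_1 + π_2 + π_3 + π_4 = 1.
π_1 = 0.19·π_1 + 0.22·π_2 + 0.26·π_3 + 0.27·π_4
π_2 = 0.33·π_1 + 0.32·π_2 + 0.15·π_3 + 0.18·π_4
π_3 = 0.29·π_1 + 0.28·π_2 + 0.3·π_3 + 0.31·π_4
Solving with the normalization constraint gives π = (0.2361, 0.2402, 0.2951, 0.2285).
So the stationary probability of F is 0.2402.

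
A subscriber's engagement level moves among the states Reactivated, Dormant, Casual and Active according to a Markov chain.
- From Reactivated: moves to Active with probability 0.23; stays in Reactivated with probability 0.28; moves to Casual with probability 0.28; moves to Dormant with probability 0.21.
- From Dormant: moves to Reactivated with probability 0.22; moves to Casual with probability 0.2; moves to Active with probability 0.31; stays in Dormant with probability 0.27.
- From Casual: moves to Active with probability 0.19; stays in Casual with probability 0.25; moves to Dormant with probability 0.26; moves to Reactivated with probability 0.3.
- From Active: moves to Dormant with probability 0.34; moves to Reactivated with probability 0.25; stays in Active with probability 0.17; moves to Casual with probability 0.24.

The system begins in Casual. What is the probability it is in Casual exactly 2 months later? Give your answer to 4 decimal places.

Propagate the distribution vector 2 months from Casual.
After 0 months: (0.0000, 0.0000, 1.0000, 0.0000)
After 1 month: (0.3000, 0.2600, 0.2500, 0.1900)
After 2 months: (0.2637, 0.2628, 0.2441, 0.2294)
P(in Casual after 2 months) = 0.2441

0.2441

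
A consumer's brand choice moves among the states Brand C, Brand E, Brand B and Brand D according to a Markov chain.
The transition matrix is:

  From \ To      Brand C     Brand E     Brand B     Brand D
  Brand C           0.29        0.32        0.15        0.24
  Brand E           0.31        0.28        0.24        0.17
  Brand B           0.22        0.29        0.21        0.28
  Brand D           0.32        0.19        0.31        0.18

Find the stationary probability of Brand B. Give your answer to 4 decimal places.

Let the stationary distribution be π with π = πP and π_1 + π_2 + π_3 + π_4 = 1.
π_1 = 0.29·π_1 + 0.31·π_2 + 0.22·π_3 + 0.32·π_4
π_2 = 0.32·π_1 + 0.28·π_2 + 0.29·π_3 + 0.19·π_4
π_3 = 0.15·π_1 + 0.24·π_2 + 0.21·π_3 + 0.31·π_4
Solving with the normalization constraint gives π = (0.2864, 0.2742, 0.2227, 0.2167).
So the stationary probability of Brand B is 0.2227.

0.2227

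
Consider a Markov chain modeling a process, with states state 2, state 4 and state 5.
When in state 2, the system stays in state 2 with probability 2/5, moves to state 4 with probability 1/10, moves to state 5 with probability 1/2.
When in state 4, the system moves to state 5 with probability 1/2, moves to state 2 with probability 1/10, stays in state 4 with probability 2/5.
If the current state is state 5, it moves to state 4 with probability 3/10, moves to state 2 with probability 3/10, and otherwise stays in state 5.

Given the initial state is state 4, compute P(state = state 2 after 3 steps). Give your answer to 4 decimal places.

0.2590

Propagate the distribution vector 3 steps from state 4.
After 0 steps: (0.0000, 1.0000, 0.0000)
After 1 step: (0.1000, 0.4000, 0.5000)
After 2 steps: (0.2300, 0.3200, 0.4500)
After 3 steps: (0.2590, 0.2860, 0.4550)
P(in state 2 after 3 steps) = 0.2590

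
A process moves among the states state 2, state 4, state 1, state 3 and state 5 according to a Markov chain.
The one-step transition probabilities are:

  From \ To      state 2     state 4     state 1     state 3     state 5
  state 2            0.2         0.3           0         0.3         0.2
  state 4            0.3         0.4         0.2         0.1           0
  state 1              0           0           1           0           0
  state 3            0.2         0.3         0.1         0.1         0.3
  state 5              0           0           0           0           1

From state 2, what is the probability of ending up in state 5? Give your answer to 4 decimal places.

0.6395

Let h(s) be the probability of absorption at state 5 starting from transient state s. Then h(state 5) = 1 and h(state 1) = 0. By first-step analysis:
h(state 2) = 0.2·h(state 2) + 0.3·h(state 4) + 0.3·h(state 3) + 0.2·1
h(state 4) = 0.3·h(state 2) + 0.4·h(state 4) + 0.2·0 + 0.1·h(state 3)
h(state 3) = 0.2·h(state 2) + 0.3·h(state 4) + 0.1·0 + 0.1·h(state 3) + 0.3·1
Solving: h(state 2) = 0.6395, h(state 4) = 0.4225, h(state 3) = 0.6163.
Starting from state 2, the probability is 0.6395.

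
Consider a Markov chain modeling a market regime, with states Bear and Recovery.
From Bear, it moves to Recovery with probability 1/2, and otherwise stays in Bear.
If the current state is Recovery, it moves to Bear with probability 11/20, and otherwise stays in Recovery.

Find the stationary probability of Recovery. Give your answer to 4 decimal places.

0.4762

Let the stationary distribution be π with π = πP and π_1 + π_2 = 1.
π_1 = 0.5·π_1 + 0.55·π_2
Solving with the normalization constraint gives π = (0.5238, 0.4762).
So the stationary probability of Recovery is 0.4762.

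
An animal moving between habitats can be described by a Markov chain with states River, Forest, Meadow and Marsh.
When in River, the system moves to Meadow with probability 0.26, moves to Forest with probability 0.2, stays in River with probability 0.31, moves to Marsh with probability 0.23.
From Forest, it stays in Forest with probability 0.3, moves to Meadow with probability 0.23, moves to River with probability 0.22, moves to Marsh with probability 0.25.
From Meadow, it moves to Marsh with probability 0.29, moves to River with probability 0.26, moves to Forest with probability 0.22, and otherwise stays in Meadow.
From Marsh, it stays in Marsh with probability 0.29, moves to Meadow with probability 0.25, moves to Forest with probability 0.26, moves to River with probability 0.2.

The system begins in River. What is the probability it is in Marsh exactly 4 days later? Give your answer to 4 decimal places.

Propagate the distribution vector 4 days from River.
After 0 days: (1.0000, 0.0000, 0.0000, 0.0000)
After 1 day: (0.3100, 0.2000, 0.2600, 0.2300)
After 2 days: (0.2537, 0.2390, 0.2439, 0.2634)
After 3 days: (0.2473, 0.2446, 0.2429, 0.2652)
After 4 days: (0.2467, 0.2452, 0.2427, 0.2654)
P(in Marsh after 4 days) = 0.2654

0.2654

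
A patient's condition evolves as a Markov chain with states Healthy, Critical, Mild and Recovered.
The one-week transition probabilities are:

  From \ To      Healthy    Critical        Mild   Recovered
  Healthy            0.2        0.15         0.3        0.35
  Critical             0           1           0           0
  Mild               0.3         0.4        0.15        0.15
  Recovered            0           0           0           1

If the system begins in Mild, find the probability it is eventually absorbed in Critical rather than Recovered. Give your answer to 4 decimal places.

0.6186

Let h(s) be the probability of absorption at Critical starting from transient state s. Then h(Critical) = 1 and h(Recovered) = 0. By first-step analysis:
h(Healthy) = 0.2·h(Healthy) + 0.15·1 + 0.3·h(Mild) + 0.35·0
h(Mild) = 0.3·h(Healthy) + 0.4·1 + 0.15·h(Mild) + 0.15·0
Solving: h(Healthy) = 0.4195, h(Mild) = 0.6186.
Starting from Mild, the probability is 0.6186.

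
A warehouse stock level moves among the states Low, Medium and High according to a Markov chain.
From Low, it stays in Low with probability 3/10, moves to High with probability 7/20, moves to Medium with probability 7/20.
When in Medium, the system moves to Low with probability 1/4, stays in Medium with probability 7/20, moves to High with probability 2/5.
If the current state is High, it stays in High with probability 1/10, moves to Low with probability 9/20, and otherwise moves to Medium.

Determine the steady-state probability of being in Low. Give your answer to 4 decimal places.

Let the stationary distribution be π with π = πP and π_1 + π_2 + π_3 = 1.
π_1 = 0.3·π_1 + 0.25·π_2 + 0.45·π_3
π_2 = 0.35·π_1 + 0.35·π_2 + 0.45·π_3
Solving with the normalization constraint gives π = (0.3253, 0.3795, 0.2952).
So the stationary probability of Low is 0.3253.

0.3253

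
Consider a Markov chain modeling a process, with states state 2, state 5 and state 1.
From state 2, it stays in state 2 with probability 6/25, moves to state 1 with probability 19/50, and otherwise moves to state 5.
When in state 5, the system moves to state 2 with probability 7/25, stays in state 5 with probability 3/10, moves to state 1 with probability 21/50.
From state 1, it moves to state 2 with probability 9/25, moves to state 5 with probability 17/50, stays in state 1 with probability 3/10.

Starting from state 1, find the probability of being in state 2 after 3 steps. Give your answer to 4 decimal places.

Propagate the distribution vector 3 steps from state 1.
After 0 steps: (0.0000, 0.0000, 1.0000)
After 1 step: (0.3600, 0.3400, 0.3000)
After 2 steps: (0.2896, 0.3408, 0.3696)
After 3 steps: (0.2980, 0.3380, 0.3641)
P(in state 2 after 3 steps) = 0.2980

0.2980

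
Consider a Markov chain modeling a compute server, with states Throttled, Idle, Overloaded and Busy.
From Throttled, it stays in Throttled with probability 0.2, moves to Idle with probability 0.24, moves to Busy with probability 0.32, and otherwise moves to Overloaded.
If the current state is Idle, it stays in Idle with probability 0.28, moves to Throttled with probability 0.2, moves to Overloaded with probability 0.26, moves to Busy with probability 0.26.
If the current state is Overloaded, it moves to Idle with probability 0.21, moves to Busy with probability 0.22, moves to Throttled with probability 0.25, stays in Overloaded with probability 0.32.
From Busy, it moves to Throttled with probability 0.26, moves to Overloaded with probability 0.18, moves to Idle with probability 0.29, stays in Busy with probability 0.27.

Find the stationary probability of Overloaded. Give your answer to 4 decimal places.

0.2491

Let the stationary distribution be π with π = πP and π_1 + π_2 + π_3 + π_4 = 1.
π_1 = 0.2·π_1 + 0.2·π_2 + 0.25·π_3 + 0.26·π_4
π_2 = 0.24·π_1 + 0.28·π_2 + 0.21·π_3 + 0.29·π_4
π_3 = 0.24·π_1 + 0.26·π_2 + 0.32·π_3 + 0.18·π_4
Solving with the normalization constraint gives π = (0.2284, 0.2561, 0.2491, 0.2664).
So the stationary probability of Overloaded is 0.2491.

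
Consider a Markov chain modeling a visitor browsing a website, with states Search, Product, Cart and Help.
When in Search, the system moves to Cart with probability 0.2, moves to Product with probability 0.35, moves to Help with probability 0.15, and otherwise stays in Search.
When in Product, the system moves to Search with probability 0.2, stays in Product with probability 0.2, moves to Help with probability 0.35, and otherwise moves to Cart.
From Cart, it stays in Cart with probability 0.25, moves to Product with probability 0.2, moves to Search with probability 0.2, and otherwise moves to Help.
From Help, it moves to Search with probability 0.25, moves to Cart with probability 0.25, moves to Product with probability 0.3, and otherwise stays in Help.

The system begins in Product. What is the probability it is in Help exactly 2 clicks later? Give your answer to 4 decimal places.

Propagate the distribution vector 2 clicks from Product.
After 0 clicks: (0.0000, 1.0000, 0.0000, 0.0000)
After 1 click: (0.2000, 0.2000, 0.2500, 0.3500)
After 2 clicks: (0.2375, 0.2650, 0.2400, 0.2575)
P(in Help after 2 clicks) = 0.2575

0.2575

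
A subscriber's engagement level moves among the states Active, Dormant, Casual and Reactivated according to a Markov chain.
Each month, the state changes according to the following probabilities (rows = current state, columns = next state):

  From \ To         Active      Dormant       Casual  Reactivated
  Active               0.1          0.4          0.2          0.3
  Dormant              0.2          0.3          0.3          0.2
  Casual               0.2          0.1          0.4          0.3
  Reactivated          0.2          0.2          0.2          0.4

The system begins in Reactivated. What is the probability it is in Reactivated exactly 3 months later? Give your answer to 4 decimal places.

Propagate the distribution vector 3 months from Reactivated.
After 0 months: (0.0000, 0.0000, 0.0000, 1.0000)
After 1 month: (0.2000, 0.2000, 0.2000, 0.4000)
After 2 months: (0.1800, 0.2400, 0.2600, 0.3200)
After 3 months: (0.1820, 0.2340, 0.2760, 0.3080)
P(in Reactivated after 3 months) = 0.3080

0.3080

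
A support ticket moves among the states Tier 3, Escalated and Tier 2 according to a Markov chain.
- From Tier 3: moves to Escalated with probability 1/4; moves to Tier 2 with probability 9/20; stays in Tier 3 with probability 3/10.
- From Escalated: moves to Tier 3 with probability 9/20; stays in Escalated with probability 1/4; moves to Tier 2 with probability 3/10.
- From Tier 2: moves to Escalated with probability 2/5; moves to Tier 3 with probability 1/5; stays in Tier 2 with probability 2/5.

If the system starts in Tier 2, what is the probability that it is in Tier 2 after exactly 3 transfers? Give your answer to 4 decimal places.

Propagate the distribution vector 3 transfers from Tier 2.
After 0 transfers: (0.0000, 0.0000, 1.0000)
After 1 transfer: (0.2000, 0.4000, 0.4000)
After 2 transfers: (0.3200, 0.3100, 0.3700)
After 3 transfers: (0.3095, 0.3055, 0.3850)
P(in Tier 2 after 3 transfers) = 0.3850

0.3850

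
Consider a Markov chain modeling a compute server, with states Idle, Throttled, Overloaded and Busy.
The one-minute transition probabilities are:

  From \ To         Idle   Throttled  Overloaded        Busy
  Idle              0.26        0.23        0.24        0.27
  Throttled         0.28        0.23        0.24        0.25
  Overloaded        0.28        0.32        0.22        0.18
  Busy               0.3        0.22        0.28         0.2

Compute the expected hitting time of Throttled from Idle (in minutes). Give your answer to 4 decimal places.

4.0052

Let t(s) be the expected number of minutes to first reach Throttled from state s, with t(Throttled) = 0. Conditioning on the first minute:
t(Idle) = 1 + 0.26·t(Idle) + 0.24·t(Overloaded) + 0.27·t(Busy)
t(Overloaded) = 1 + 0.28·t(Idle) + 0.22·t(Overloaded) + 0.18·t(Busy)
t(Busy) = 1 + 0.3·t(Idle) + 0.28·t(Overloaded) + 0.2·t(Busy)
Solving: t(Idle) = 4.0052, t(Overloaded) = 3.6497, t(Busy) = 4.0293.
Expected minutes from Idle to Throttled: 4.0052.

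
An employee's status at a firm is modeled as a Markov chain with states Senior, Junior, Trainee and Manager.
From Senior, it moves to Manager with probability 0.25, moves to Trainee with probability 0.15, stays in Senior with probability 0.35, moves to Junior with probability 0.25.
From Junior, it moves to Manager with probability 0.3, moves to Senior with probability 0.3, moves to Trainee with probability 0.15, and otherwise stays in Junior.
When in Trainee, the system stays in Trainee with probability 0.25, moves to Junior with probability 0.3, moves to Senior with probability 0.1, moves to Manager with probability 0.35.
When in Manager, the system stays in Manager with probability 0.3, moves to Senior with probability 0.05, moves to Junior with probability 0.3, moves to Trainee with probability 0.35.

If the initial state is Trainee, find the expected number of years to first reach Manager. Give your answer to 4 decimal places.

Let t(s) be the expected number of years to first reach Manager from state s, with t(Manager) = 0. Conditioning on the first year:
t(Senior) = 1 + 0.35·t(Senior) + 0.25·t(Junior) + 0.15·t(Trainee)
t(Junior) = 1 + 0.3·t(Senior) + 0.25·t(Junior) + 0.15·t(Trainee)
t(Trainee) = 1 + 0.1·t(Senior) + 0.3·t(Junior) + 0.25·t(Trainee)
Solving: t(Senior) = 3.5768, t(Junior) = 3.3979, t(Trainee) = 3.1694.
Expected years from Trainee to Manager: 3.1694.

3.1694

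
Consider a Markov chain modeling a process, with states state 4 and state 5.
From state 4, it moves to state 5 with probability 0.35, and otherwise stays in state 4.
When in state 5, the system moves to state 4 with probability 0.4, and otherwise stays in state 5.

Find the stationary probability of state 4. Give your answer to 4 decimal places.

Let the stationary distribution be π with π = πP and π_1 + π_2 = 1.
π_1 = 0.65·π_1 + 0.4·π_2
Solving with the normalization constraint gives π = (0.5333, 0.4667).
So the stationary probability of state 4 is 0.5333.

0.5333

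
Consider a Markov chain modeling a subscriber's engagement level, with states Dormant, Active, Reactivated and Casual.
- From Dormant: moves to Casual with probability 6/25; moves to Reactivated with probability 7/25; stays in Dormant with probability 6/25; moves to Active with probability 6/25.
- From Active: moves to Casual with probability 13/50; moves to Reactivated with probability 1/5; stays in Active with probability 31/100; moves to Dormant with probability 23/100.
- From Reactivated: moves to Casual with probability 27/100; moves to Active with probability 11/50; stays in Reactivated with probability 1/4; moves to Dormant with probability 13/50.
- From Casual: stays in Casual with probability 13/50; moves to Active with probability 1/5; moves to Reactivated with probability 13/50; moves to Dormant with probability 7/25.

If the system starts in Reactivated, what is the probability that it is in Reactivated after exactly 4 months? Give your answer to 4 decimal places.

0.2481

Propagate the distribution vector 4 months from Reactivated.
After 0 months: (0.0000, 0.0000, 1.0000, 0.0000)
After 1 month: (0.2600, 0.2200, 0.2500, 0.2700)
After 2 months: (0.2536, 0.2396, 0.2495, 0.2573)
After 3 months: (0.2529, 0.2415, 0.2482, 0.2574)
After 4 months: (0.2528, 0.2416, 0.2481, 0.2574)
P(in Reactivated after 4 months) = 0.2481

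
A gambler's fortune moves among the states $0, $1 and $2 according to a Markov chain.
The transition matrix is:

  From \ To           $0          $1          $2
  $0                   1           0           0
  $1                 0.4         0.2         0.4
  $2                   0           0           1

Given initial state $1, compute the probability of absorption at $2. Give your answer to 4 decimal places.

0.5000

Let h(s) be the probability of absorption at $2 starting from transient state s. Then h($2) = 1 and h($0) = 0. By first-step analysis:
h($1) = 0.4·0 + 0.2·h($1) + 0.4·1
Solving: h($1) = 0.5000.
Starting from $1, the probability is 0.5000.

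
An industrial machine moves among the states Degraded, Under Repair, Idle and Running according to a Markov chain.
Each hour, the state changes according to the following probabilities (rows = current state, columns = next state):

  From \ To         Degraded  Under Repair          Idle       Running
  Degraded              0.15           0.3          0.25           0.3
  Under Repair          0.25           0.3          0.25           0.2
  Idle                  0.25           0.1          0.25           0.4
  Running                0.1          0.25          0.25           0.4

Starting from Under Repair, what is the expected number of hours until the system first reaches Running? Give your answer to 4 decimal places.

3.6667

Let t(s) be the expected number of hours to first reach Running from state s, with t(Running) = 0. Conditioning on the first hour:
t(Degraded) = 1 + 0.15·t(Degraded) + 0.3·t(Under Repair) + 0.25·t(Idle)
t(Under Repair) = 1 + 0.25·t(Degraded) + 0.3·t(Under Repair) + 0.25·t(Idle)
t(Idle) = 1 + 0.25·t(Degraded) + 0.1·t(Under Repair) + 0.25·t(Idle)
Solving: t(Degraded) = 3.3333, t(Under Repair) = 3.6667, t(Idle) = 2.9333.
Expected hours from Under Repair to Running: 3.6667.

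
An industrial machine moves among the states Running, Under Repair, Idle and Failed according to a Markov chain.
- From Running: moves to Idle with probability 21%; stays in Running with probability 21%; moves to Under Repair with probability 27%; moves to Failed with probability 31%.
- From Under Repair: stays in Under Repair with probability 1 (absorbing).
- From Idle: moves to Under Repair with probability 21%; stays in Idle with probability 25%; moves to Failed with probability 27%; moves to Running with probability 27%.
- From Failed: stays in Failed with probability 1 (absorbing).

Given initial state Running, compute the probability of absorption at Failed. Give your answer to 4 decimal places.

Let h(s) be the probability of absorption at Failed starting from transient state s. Then h(Failed) = 1 and h(Under Repair) = 0. By first-step analysis:
h(Running) = 0.21·h(Running) + 0.27·0 + 0.21·h(Idle) + 0.31·1
h(Idle) = 0.27·h(Running) + 0.21·0 + 0.25·h(Idle) + 0.27·1
Solving: h(Running) = 0.5398, h(Idle) = 0.5543.
Starting from Running, the probability is 0.5398.

0.5398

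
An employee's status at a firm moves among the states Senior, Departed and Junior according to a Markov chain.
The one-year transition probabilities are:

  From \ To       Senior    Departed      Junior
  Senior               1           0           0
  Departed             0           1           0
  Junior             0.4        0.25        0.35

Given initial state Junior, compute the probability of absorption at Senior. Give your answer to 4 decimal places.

Let h(s) be the probability of absorption at Senior starting from transient state s. Then h(Senior) = 1 and h(Departed) = 0. By first-step analysis:
h(Junior) = 0.4·1 + 0.25·0 + 0.35·h(Junior)
Solving: h(Junior) = 0.6154.
Starting from Junior, the probability is 0.6154.

0.6154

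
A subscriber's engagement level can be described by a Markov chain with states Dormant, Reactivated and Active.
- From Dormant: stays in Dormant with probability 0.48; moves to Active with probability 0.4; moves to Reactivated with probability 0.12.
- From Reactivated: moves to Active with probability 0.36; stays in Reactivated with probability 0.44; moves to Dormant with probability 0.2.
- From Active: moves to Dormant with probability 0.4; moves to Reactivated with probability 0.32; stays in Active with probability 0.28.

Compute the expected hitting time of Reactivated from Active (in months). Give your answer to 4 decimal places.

Let t(s) be the expected number of months to first reach Reactivated from state s, with t(Reactivated) = 0. Conditioning on the first month:
t(Dormant) = 1 + 0.48·t(Dormant) + 0.4·t(Active)
t(Active) = 1 + 0.4·t(Dormant) + 0.28·t(Active)
Solving: t(Dormant) = 5.2239, t(Active) = 4.2910.
Expected months from Active to Reactivated: 4.2910.

4.2910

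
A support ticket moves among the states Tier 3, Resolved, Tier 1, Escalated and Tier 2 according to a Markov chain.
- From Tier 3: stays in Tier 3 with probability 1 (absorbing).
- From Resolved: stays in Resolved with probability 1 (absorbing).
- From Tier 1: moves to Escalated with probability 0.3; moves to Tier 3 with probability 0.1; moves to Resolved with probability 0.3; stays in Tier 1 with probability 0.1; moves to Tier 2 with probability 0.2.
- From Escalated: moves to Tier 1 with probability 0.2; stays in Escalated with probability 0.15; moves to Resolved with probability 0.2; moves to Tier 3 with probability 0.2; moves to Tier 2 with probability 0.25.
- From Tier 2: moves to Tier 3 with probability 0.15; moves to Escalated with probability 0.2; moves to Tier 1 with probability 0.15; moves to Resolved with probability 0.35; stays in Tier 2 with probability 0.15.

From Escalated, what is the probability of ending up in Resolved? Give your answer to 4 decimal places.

0.5927

Let h(s) be the probability of absorption at Resolved starting from transient state s. Then h(Resolved) = 1 and h(Tier 3) = 0. By first-step analysis:
h(Tier 1) = 0.1·0 + 0.3·1 + 0.1·h(Tier 1) + 0.3·h(Escalated) + 0.2·h(Tier 2)
h(Escalated) = 0.2·0 + 0.2·1 + 0.2·h(Tier 1) + 0.15·h(Escalated) + 0.25·h(Tier 2)
h(Tier 2) = 0.15·0 + 0.35·1 + 0.15·h(Tier 1) + 0.2·h(Escalated) + 0.15·h(Tier 2)
Solving: h(Tier 1) = 0.6801, h(Escalated) = 0.5927, h(Tier 2) = 0.6712.
Starting from Escalated, the probability is 0.5927.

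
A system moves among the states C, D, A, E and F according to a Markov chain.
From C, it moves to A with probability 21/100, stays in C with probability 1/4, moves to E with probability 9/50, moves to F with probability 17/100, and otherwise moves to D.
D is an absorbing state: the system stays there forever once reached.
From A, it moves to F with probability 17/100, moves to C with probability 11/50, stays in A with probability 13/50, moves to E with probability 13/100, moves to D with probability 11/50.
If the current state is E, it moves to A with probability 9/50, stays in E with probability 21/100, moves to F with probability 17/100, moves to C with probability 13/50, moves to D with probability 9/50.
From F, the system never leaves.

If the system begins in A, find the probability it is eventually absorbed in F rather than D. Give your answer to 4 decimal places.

0.4511

Let h(s) be the probability of absorption at F starting from transient state s. Then h(F) = 1 and h(D) = 0. By first-step analysis:
h(C) = 0.25·h(C) + 0.19·0 + 0.21·h(A) + 0.18·h(E) + 0.17·1
h(A) = 0.22·h(C) + 0.22·0 + 0.26·h(A) + 0.13·h(E) + 0.17·1
h(E) = 0.26·h(C) + 0.18·0 + 0.18·h(A) + 0.21·h(E) + 0.17·1
Solving: h(C) = 0.4661, h(A) = 0.4511, h(E) = 0.4714.
Starting from A, the probability is 0.4511.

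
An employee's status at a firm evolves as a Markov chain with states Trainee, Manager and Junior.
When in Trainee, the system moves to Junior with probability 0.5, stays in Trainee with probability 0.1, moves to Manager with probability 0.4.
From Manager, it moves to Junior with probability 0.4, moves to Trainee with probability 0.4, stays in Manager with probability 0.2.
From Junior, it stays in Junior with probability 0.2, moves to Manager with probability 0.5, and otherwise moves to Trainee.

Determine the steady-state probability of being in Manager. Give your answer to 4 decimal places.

0.3631

Let the stationary distribution be π with π = πP and π_1 + π_2 + π_3 = 1.
π_1 = 0.1·π_1 + 0.4·π_2 + 0.3·π_3
π_2 = 0.4·π_1 + 0.2·π_2 + 0.5·π_3
Solving with the normalization constraint gives π = (0.2803, 0.3631, 0.3567).
So the stationary probability of Manager is 0.3631.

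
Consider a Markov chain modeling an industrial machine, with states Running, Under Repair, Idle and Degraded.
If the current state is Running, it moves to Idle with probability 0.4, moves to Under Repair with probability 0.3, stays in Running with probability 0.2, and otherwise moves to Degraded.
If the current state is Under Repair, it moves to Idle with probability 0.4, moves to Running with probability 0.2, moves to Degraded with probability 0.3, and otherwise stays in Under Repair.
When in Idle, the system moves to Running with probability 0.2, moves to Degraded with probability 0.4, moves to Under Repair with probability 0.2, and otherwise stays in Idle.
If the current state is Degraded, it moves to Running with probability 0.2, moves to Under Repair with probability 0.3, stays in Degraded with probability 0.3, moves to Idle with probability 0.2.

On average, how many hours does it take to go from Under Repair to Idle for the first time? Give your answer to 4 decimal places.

2.8736

Let t(s) be the expected number of hours to first reach Idle from state s, with t(Idle) = 0. Conditioning on the first hour:
t(Running) = 1 + 0.2·t(Running) + 0.3·t(Under Repair) + 0.1·t(Degraded)
t(Under Repair) = 1 + 0.2·t(Running) + 0.1·t(Under Repair) + 0.3·t(Degraded)
t(Degraded) = 1 + 0.2·t(Running) + 0.3·t(Under Repair) + 0.3·t(Degraded)
Solving: t(Running) = 2.7586, t(Under Repair) = 2.8736, t(Degraded) = 3.4483.
Expected hours from Under Repair to Idle: 2.8736.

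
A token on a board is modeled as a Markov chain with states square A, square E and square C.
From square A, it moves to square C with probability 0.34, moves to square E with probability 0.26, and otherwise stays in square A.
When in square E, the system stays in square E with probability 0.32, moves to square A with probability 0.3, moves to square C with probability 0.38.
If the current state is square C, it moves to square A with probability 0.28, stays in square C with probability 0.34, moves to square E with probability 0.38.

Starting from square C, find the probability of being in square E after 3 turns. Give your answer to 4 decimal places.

0.3220

Propagate the distribution vector 3 turns from square C.
After 0 turns: (0.0000, 0.0000, 1.0000)
After 1 turn: (0.2800, 0.3800, 0.3400)
After 2 turns: (0.3212, 0.3236, 0.3552)
After 3 turns: (0.3250, 0.3220, 0.3529)
P(in square E after 3 turns) = 0.3220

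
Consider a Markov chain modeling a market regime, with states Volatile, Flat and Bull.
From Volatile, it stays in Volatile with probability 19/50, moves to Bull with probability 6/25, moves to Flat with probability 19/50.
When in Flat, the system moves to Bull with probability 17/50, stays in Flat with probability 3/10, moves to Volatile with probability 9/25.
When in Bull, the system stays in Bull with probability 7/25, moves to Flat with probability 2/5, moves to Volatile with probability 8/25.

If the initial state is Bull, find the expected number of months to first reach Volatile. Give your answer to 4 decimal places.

2.9891

Let t(s) be the expected number of months to first reach Volatile from state s, with t(Volatile) = 0. Conditioning on the first month:
t(Flat) = 1 + 0.3·t(Flat) + 0.34·t(Bull)
t(Bull) = 1 + 0.4·t(Flat) + 0.28·t(Bull)
Solving: t(Flat) = 2.8804, t(Bull) = 2.9891.
Expected months from Bull to Volatile: 2.9891.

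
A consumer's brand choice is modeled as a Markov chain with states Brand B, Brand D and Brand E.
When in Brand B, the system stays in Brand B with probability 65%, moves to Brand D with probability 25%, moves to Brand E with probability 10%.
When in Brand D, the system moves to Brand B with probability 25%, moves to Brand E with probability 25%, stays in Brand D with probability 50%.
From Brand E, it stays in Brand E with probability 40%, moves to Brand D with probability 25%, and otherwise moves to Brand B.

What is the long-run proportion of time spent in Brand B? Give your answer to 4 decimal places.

Let the stationary distribution be π with π = πP and π_1 + π_2 + π_3 = 1.
π_1 = 0.65·π_1 + 0.25·π_2 + 0.35·π_3
π_2 = 0.25·π_1 + 0.5·π_2 + 0.25·π_3
Solving with the normalization constraint gives π = (0.4524, 0.3333, 0.2143).
So the stationary probability of Brand B is 0.4524.

0.4524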